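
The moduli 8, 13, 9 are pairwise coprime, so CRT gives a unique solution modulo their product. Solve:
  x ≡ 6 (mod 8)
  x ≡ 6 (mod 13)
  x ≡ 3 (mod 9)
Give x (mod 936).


Moduli 8, 13, 9 are pairwise coprime; by CRT there is a unique solution modulo M = 8 · 13 · 9 = 936.
Solve pairwise, accumulating the modulus:
  Start with x ≡ 6 (mod 8).
  Combine with x ≡ 6 (mod 13): since gcd(8, 13) = 1, we get a unique residue mod 104.
    Write x = 6 + 8·t and substitute into x ≡ 6 (mod 13): 8·t ≡ 6 − 6 = 0 (mod 13).
    The inverse of 8 mod 13 is 5 (since 8·5 = 40 = 3·13 + 1), so t ≡ 5·0 = 0 ≡ 0 (mod 13).
    Then x = 6 + 8·0 = 6, valid modulo lcm(8, 13) = 104: x ≡ 6 (mod 104).
  Combine with x ≡ 3 (mod 9): since gcd(104, 9) = 1, we get a unique residue mod 936.
    Write x = 6 + 104·t and substitute into x ≡ 3 (mod 9): 104·t ≡ 3 − 6 = -3 (mod 9).
    Reduce coefficients mod 9: 5·t ≡ 6 (mod 9).
    The inverse of 5 mod 9 is 2 (since 5·2 = 10 = 1·9 + 1), so t ≡ 2·6 = 12 ≡ 3 (mod 9).
    Then x = 6 + 104·3 = 318, valid modulo lcm(104, 9) = 936: x ≡ 318 (mod 936).
Verify: 318 mod 8 = 6 ✓, 318 mod 13 = 6 ✓, 318 mod 9 = 3 ✓.

x ≡ 318 (mod 936).


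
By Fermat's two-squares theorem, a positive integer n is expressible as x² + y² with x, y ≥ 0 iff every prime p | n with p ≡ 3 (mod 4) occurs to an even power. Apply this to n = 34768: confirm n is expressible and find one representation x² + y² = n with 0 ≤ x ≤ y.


Step 1: Factor n = 34768 = 2^4 · 41 · 53.
Step 2: Check the mod-4 condition on each prime factor: 2 = 2 (special); 41 ≡ 1 (mod 4), exponent 1; 53 ≡ 1 (mod 4), exponent 1.
All primes ≡ 3 (mod 4) appear to even exponent (or don't appear), so by the two-squares theorem n IS expressible as a sum of two squares.
Step 3: Build a representation. Group n = k² · m with k = 4 and m = 41 · 53 = 2173 (a product of primes ≡ 1 (mod 4)); a representation of m scales to one of n via (k·x)² + (k·y)² = k²(x² + y²). Each prime p ≡ 1 (mod 4) is itself a sum of two squares; find a² by testing p − a² for a perfect square:
  41: 41 − 1² = 40, 41 − 2² = 37, 41 − 3² = 32, 41 − 4² = 25 = 5² ⇒ 41 = 4² + 5².
  53: 53 − 1² = 52, 53 − 2² = 49 = 7² ⇒ 53 = 2² + 7².
  Combine using the Brahmagupta–Fibonacci identity (a² + b²)(c² + d²) = (ac − bd)² + (ad + bc)² = (ac + bd)² + (ad − bc)²:
  41 · 53 = 2173: from (4² + 5²)(2² + 7²), take (4·2 − 5·7, 4·7 + 5·2) = (8 − 35, 28 + 10) = (-27, 38); dropping signs (only squares matter) gives (27, 38); check 27² + 38² = 729 + 1444 = 2173 ✓.
  Scale by k = 4: (4·27, 4·38) = (108, 152).
Step 4: Order so x ≤ y and verify: 108² + 152² = 11664 + 23104 = 34768 = n. ✓

n = 34768 = 108² + 152² (one valid representation with x ≤ y).


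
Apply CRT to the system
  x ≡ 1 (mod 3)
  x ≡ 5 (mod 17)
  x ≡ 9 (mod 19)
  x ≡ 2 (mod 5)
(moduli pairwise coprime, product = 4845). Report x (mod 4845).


Product of moduli M = 3 · 17 · 19 · 5 = 4845.
Merge one congruence at a time:
  Start: x ≡ 1 (mod 3).
  Combine with x ≡ 5 (mod 17); new modulus lcm = 51.
    Write x = 1 + 3·t and substitute into x ≡ 5 (mod 17): 3·t ≡ 5 − 1 = 4 (mod 17).
    The inverse of 3 mod 17 is 6 (since 3·6 = 18 = 1·17 + 1), so t ≡ 6·4 = 24 ≡ 7 (mod 17).
    Then x = 1 + 3·7 = 22, valid modulo lcm(3, 17) = 51: x ≡ 22 (mod 51).
  Combine with x ≡ 9 (mod 19); new modulus lcm = 969.
    Write x = 22 + 51·t and substitute into x ≡ 9 (mod 19): 51·t ≡ 9 − 22 = -13 (mod 19).
    Reduce coefficients mod 19: 13·t ≡ 6 (mod 19).
    The inverse of 13 mod 19 is 3 (since 13·3 = 39 = 2·19 + 1), so t ≡ 3·6 = 18 ≡ 18 (mod 19).
    Then x = 22 + 51·18 = 940, valid modulo lcm(51, 19) = 969: x ≡ 940 (mod 969).
  Combine with x ≡ 2 (mod 5); new modulus lcm = 4845.
    Write x = 940 + 969·t and substitute into x ≡ 2 (mod 5): 969·t ≡ 2 − 940 = -938 (mod 5).
    Reduce coefficients mod 5: 4·t ≡ 2 (mod 5).
    The inverse of 4 mod 5 is 4 (since 4·4 = 16 = 3·5 + 1), so t ≡ 4·2 = 8 ≡ 3 (mod 5).
    Then x = 940 + 969·3 = 3847, valid modulo lcm(969, 5) = 4845: x ≡ 3847 (mod 4845).
Verify against each original: 3847 mod 3 = 1, 3847 mod 17 = 5, 3847 mod 19 = 9, 3847 mod 5 = 2.

x ≡ 3847 (mod 4845).


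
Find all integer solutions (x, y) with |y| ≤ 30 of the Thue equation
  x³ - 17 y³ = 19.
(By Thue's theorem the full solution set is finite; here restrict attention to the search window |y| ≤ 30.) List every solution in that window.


The equation is x³ - 17y³ = 19. For fixed y, x³ = 17·y³ + 19, so a solution requires the RHS to be a perfect cube.
Strategy: iterate y from -30 to 30, compute RHS = 17·y³ + 19, and check whether it is a (positive or negative) perfect cube.
Check small values of y:
  y = 0: RHS = 19 is not a perfect cube.
  y = 1: RHS = 36 is not a perfect cube.
  y = -1: RHS = 2 is not a perfect cube.
  y = 2: RHS = 155 is not a perfect cube.
  y = -2: RHS = -117 is not a perfect cube.
  y = 3: RHS = 478 is not a perfect cube.
  y = -3: RHS = -440 is not a perfect cube.
Continuing the search up to |y| = 30 finds no solutions either.
No (x, y) in the scanned range satisfies the equation.

No integer solutions with |y| ≤ 30.


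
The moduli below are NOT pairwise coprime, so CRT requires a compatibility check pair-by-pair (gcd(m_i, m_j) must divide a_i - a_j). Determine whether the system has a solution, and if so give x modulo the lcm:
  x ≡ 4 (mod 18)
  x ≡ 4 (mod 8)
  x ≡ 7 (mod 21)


Moduli 18, 8, 21 are not pairwise coprime, so CRT works modulo lcm(m_i) when all pairwise compatibility conditions hold.
Pairwise compatibility: gcd(m_i, m_j) must divide a_i - a_j for every pair.
Merge one congruence at a time:
  Start: x ≡ 4 (mod 18).
  Combine with x ≡ 4 (mod 8): gcd(18, 8) = 2; 4 - 4 = 0, which IS divisible by 2, so compatible.
    Write x = 4 + 18·t and substitute into x ≡ 4 (mod 8): 18·t ≡ 4 − 4 = 0 (mod 8).
    Divide the congruence (and modulus) by g = 2: 9·t ≡ 0 (mod 4).
    Reduce coefficients mod 4: 1·t ≡ 0 (mod 4).
    So t ≡ 0 (mod 4).
    Then x = 4 + 18·0 = 4, valid modulo lcm(18, 8) = 72: x ≡ 4 (mod 72).
  Combine with x ≡ 7 (mod 21): gcd(72, 21) = 3; 7 - 4 = 3, which IS divisible by 3, so compatible.
    Write x = 4 + 72·t and substitute into x ≡ 7 (mod 21): 72·t ≡ 7 − 4 = 3 (mod 21).
    Divide the congruence (and modulus) by g = 3: 24·t ≡ 1 (mod 7).
    Reduce coefficients mod 7: 3·t ≡ 1 (mod 7).
    The inverse of 3 mod 7 is 5 (since 3·5 = 15 = 2·7 + 1), so t ≡ 5·1 = 5 ≡ 5 (mod 7).
    Then x = 4 + 72·5 = 364, valid modulo lcm(72, 21) = 504: x ≡ 364 (mod 504).
Verify: 364 mod 18 = 4, 364 mod 8 = 4, 364 mod 21 = 7.

x ≡ 364 (mod 504).


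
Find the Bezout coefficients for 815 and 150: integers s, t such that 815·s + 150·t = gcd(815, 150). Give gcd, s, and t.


Euclidean algorithm on (815, 150) — divide until remainder is 0:
  815 = 5 · 150 + 65
  150 = 2 · 65 + 20
  65 = 3 · 20 + 5
  20 = 4 · 5 + 0
gcd(815, 150) = 5.
Track Bezout coefficients alongside the remainders: start with r₀ = 815 = a·1 + b·0 (s = 1, t = 0) and r₁ = 150 = a·0 + b·1 (s = 0, t = 1); each new remainder r_{k+1} = r_{k-1} − q_k·r_k inherits s_{k+1} = s_{k-1} − q_k·s_k, t_{k+1} = t_{k-1} − q_k·t_k, so r_k = a·s_k + b·t_k at every step:
  q = 5: r = 65, s = 1 − 5·0 = 1, t = 0 − 5·1 = -5  (check: 815·1 + 150·(-5) = 65)
  q = 2: r = 20, s = 0 − 2·1 = -2, t = 1 − 2·(-5) = 11  (check: 815·(-2) + 150·11 = 20)
  q = 3: r = 5, s = 1 − 3·(-2) = 7, t = -5 − 3·11 = -38  (check: 815·7 + 150·(-38) = 5)
The row with r = 5 (the gcd) gives the Bezout coefficients s = 7, t = -38.
Result: 815 · (7) + 150 · (-38) = 5.

gcd(815, 150) = 5; s = 7, t = -38 (check: 815·7 + 150·(-38) = 5).


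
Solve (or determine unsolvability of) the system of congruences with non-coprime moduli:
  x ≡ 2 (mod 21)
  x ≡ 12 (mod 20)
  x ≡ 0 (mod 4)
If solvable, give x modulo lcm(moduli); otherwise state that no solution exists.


Moduli 21, 20, 4 are not pairwise coprime, so CRT works modulo lcm(m_i) when all pairwise compatibility conditions hold.
Pairwise compatibility: gcd(m_i, m_j) must divide a_i - a_j for every pair.
Merge one congruence at a time:
  Start: x ≡ 2 (mod 21).
  Combine with x ≡ 12 (mod 20): gcd(21, 20) = 1; 12 - 2 = 10, which IS divisible by 1, so compatible.
    Write x = 2 + 21·t and substitute into x ≡ 12 (mod 20): 21·t ≡ 12 − 2 = 10 (mod 20).
    Reduce coefficients mod 20: 1·t ≡ 10 (mod 20).
    So t ≡ 10 (mod 20).
    Then x = 2 + 21·10 = 212, valid modulo lcm(21, 20) = 420: x ≡ 212 (mod 420).
  Combine with x ≡ 0 (mod 4): gcd(420, 4) = 4; 0 - 212 = -212, which IS divisible by 4, so compatible.
    Write x = 212 + 420·t and substitute into x ≡ 0 (mod 4): 420·t ≡ 0 − 212 = -212 (mod 4).
    Divide the congruence (and modulus) by g = 4: 105·t ≡ -53 (mod 1).
    Modulo 1 every t works; take t = 0.
    Then x = 212 + 420·0 = 212, valid modulo lcm(420, 4) = 420: x ≡ 212 (mod 420).
Verify: 212 mod 21 = 2, 212 mod 20 = 12, 212 mod 4 = 0.

x ≡ 212 (mod 420).


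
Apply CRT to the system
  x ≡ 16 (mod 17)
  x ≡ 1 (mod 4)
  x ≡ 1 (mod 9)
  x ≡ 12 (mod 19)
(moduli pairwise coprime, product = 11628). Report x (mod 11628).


Product of moduli M = 17 · 4 · 9 · 19 = 11628.
Merge one congruence at a time:
  Start: x ≡ 16 (mod 17).
  Combine with x ≡ 1 (mod 4); new modulus lcm = 68.
    Write x = 16 + 17·t and substitute into x ≡ 1 (mod 4): 17·t ≡ 1 − 16 = -15 (mod 4).
    Reduce coefficients mod 4: 1·t ≡ 1 (mod 4).
    So t ≡ 1 (mod 4).
    Then x = 16 + 17·1 = 33, valid modulo lcm(17, 4) = 68: x ≡ 33 (mod 68).
  Combine with x ≡ 1 (mod 9); new modulus lcm = 612.
    Write x = 33 + 68·t and substitute into x ≡ 1 (mod 9): 68·t ≡ 1 − 33 = -32 (mod 9).
    Reduce coefficients mod 9: 5·t ≡ 4 (mod 9).
    The inverse of 5 mod 9 is 2 (since 5·2 = 10 = 1·9 + 1), so t ≡ 2·4 = 8 ≡ 8 (mod 9).
    Then x = 33 + 68·8 = 577, valid modulo lcm(68, 9) = 612: x ≡ 577 (mod 612).
  Combine with x ≡ 12 (mod 19); new modulus lcm = 11628.
    Write x = 577 + 612·t and substitute into x ≡ 12 (mod 19): 612·t ≡ 12 − 577 = -565 (mod 19).
    Reduce coefficients mod 19: 4·t ≡ 5 (mod 19).
    The inverse of 4 mod 19 is 5 (since 4·5 = 20 = 1·19 + 1), so t ≡ 5·5 = 25 ≡ 6 (mod 19).
    Then x = 577 + 612·6 = 4249, valid modulo lcm(612, 19) = 11628: x ≡ 4249 (mod 11628).
Verify against each original: 4249 mod 17 = 16, 4249 mod 4 = 1, 4249 mod 9 = 1, 4249 mod 19 = 12.

x ≡ 4249 (mod 11628).


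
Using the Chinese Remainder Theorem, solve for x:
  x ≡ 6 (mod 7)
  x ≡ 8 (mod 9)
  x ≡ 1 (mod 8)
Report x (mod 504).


Moduli 7, 9, 8 are pairwise coprime; by CRT there is a unique solution modulo M = 7 · 9 · 8 = 504.
Solve pairwise, accumulating the modulus:
  Start with x ≡ 6 (mod 7).
  Combine with x ≡ 8 (mod 9): since gcd(7, 9) = 1, we get a unique residue mod 63.
    Write x = 6 + 7·t and substitute into x ≡ 8 (mod 9): 7·t ≡ 8 − 6 = 2 (mod 9).
    The inverse of 7 mod 9 is 4 (since 7·4 = 28 = 3·9 + 1), so t ≡ 4·2 = 8 ≡ 8 (mod 9).
    Then x = 6 + 7·8 = 62, valid modulo lcm(7, 9) = 63: x ≡ 62 (mod 63).
  Combine with x ≡ 1 (mod 8): since gcd(63, 8) = 1, we get a unique residue mod 504.
    Write x = 62 + 63·t and substitute into x ≡ 1 (mod 8): 63·t ≡ 1 − 62 = -61 (mod 8).
    Reduce coefficients mod 8: 7·t ≡ 3 (mod 8).
    The inverse of 7 mod 8 is 7 (since 7·7 = 49 = 6·8 + 1), so t ≡ 7·3 = 21 ≡ 5 (mod 8).
    Then x = 62 + 63·5 = 377, valid modulo lcm(63, 8) = 504: x ≡ 377 (mod 504).
Verify: 377 mod 7 = 6 ✓, 377 mod 9 = 8 ✓, 377 mod 8 = 1 ✓.

x ≡ 377 (mod 504).


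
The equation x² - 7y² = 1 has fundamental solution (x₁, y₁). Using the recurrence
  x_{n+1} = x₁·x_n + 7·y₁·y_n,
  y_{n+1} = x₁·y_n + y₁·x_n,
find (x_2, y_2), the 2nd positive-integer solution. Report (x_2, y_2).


Step 1: Find the fundamental solution (x₁, y₁) of x² - 7y² = 1.
  Expand √7 as a continued fraction. a₀ = ⌊√7⌋ = 2; iterate m_{k+1} = d_k·a_k − m_k, d_{k+1} = (7 − m_{k+1}²)/d_k, a_{k+1} = ⌊(a₀ + m_{k+1})/d_{k+1}⌋ (starting m₀ = 0, d₀ = 1), with convergents p_k = a_k·p_{k-1} + p_{k-2}, q_k = a_k·q_{k-1} + q_{k-2} (p₋₁ = 1, q₋₁ = 0):
  k = 0: a₀ = 2; p₀/q₀ = 2/1; p₀² − 7·q₀² = 4 − 7 = -3.
  k = 1: m = 2, d = 3, a = ⌊(2 + 2)/3⌋ = 1; p/q = (1·2 + 1)/(1·1 + 0) = 3/1; p² − 7·q² = 9 − 7 = 2.
  k = 2: m = 1, d = 2, a = ⌊(2 + 1)/2⌋ = 1; p/q = (1·3 + 2)/(1·1 + 1) = 5/2; p² − 7·q² = 25 − 28 = -3.
  k = 3: m = 1, d = 3, a = ⌊(2 + 1)/3⌋ = 1; p/q = (1·5 + 3)/(1·2 + 1) = 8/3; p² − 7·q² = 64 − 63 = 1.
  The first convergent with p² − 7·q² = 1 gives the fundamental solution (x₁, y₁) = (8, 3).
Step 2: Apply the recurrence (x_{n+1}, y_{n+1}) = (x₁x_n + 7y₁y_n, x₁y_n + y₁x_n) repeatedly.
  From (x_1, y_1) = (8, 3): x_2 = 8·8 + 7·3·3 = 127; y_2 = 8·3 + 3·8 = 48.
Step 3: Verify x_2² - 7·y_2² = 16129 - 16128 = 1 (should be 1). ✓

(x_1, y_1) = (8, 3); (x_2, y_2) = (127, 48).


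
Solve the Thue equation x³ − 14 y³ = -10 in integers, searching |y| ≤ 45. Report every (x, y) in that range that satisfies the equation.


The equation is x³ - 14y³ = -10. For fixed y, x³ = 14·y³ − 10, so a solution requires the RHS to be a perfect cube.
Strategy: iterate y from -45 to 45, compute RHS = 14·y³ − 10, and check whether it is a (positive or negative) perfect cube.
Check small values of y:
  y = 0: RHS = -10 is not a perfect cube.
  y = 1: RHS = 4 is not a perfect cube.
  y = -1: RHS = -24 is not a perfect cube.
  y = 2: RHS = 102 is not a perfect cube.
  y = -2: RHS = -122 is not a perfect cube.
  y = 3: RHS = 368 is not a perfect cube.
  y = -3: RHS = -388 is not a perfect cube.
Continuing the search up to |y| = 45 finds no solutions either.
No (x, y) in the scanned range satisfies the equation.

No integer solutions with |y| ≤ 45.


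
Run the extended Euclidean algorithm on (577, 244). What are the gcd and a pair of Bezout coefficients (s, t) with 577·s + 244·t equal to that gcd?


Euclidean algorithm on (577, 244) — divide until remainder is 0:
  577 = 2 · 244 + 89
  244 = 2 · 89 + 66
  89 = 1 · 66 + 23
  66 = 2 · 23 + 20
  23 = 1 · 20 + 3
  20 = 6 · 3 + 2
  3 = 1 · 2 + 1
  2 = 2 · 1 + 0
gcd(577, 244) = 1.
Track Bezout coefficients alongside the remainders: start with r₀ = 577 = a·1 + b·0 (s = 1, t = 0) and r₁ = 244 = a·0 + b·1 (s = 0, t = 1); each new remainder r_{k+1} = r_{k-1} − q_k·r_k inherits s_{k+1} = s_{k-1} − q_k·s_k, t_{k+1} = t_{k-1} − q_k·t_k, so r_k = a·s_k + b·t_k at every step:
  q = 2: r = 89, s = 1 − 2·0 = 1, t = 0 − 2·1 = -2  (check: 577·1 + 244·(-2) = 89)
  q = 2: r = 66, s = 0 − 2·1 = -2, t = 1 − 2·(-2) = 5  (check: 577·(-2) + 244·5 = 66)
  q = 1: r = 23, s = 1 − 1·(-2) = 3, t = -2 − 1·5 = -7  (check: 577·3 + 244·(-7) = 23)
  q = 2: r = 20, s = -2 − 2·3 = -8, t = 5 − 2·(-7) = 19  (check: 577·(-8) + 244·19 = 20)
  q = 1: r = 3, s = 3 − 1·(-8) = 11, t = -7 − 1·19 = -26  (check: 577·11 + 244·(-26) = 3)
  q = 6: r = 2, s = -8 − 6·11 = -74, t = 19 − 6·(-26) = 175  (check: 577·(-74) + 244·175 = 2)
  q = 1: r = 1, s = 11 − 1·(-74) = 85, t = -26 − 1·175 = -201  (check: 577·85 + 244·(-201) = 1)
The row with r = 1 (the gcd) gives the Bezout coefficients s = 85, t = -201.
Result: 577 · (85) + 244 · (-201) = 1.

gcd(577, 244) = 1; s = 85, t = -201 (check: 577·85 + 244·(-201) = 1).


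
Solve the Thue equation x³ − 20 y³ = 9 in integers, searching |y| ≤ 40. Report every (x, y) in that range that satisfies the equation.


The equation is x³ - 20y³ = 9. For fixed y, x³ = 20·y³ + 9, so a solution requires the RHS to be a perfect cube.
Strategy: iterate y from -40 to 40, compute RHS = 20·y³ + 9, and check whether it is a (positive or negative) perfect cube.
Check small values of y:
  y = 0: RHS = 9 is not a perfect cube.
  y = 1: RHS = 29 is not a perfect cube.
  y = -1: RHS = -11 is not a perfect cube.
  y = 2: RHS = 169 is not a perfect cube.
  y = -2: RHS = -151 is not a perfect cube.
  y = 3: RHS = 549 is not a perfect cube.
  y = -3: RHS = -531 is not a perfect cube.
Continuing the search up to |y| = 40 finds no solutions either.
No (x, y) in the scanned range satisfies the equation.

No integer solutions with |y| ≤ 40.


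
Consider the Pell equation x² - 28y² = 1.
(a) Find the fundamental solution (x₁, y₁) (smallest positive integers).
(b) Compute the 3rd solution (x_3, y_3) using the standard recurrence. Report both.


Step 1: Find the fundamental solution (x₁, y₁) of x² - 28y² = 1.
  Expand √28 as a continued fraction. a₀ = ⌊√28⌋ = 5; iterate m_{k+1} = d_k·a_k − m_k, d_{k+1} = (28 − m_{k+1}²)/d_k, a_{k+1} = ⌊(a₀ + m_{k+1})/d_{k+1}⌋ (starting m₀ = 0, d₀ = 1), with convergents p_k = a_k·p_{k-1} + p_{k-2}, q_k = a_k·q_{k-1} + q_{k-2} (p₋₁ = 1, q₋₁ = 0):
  k = 0: a₀ = 5; p₀/q₀ = 5/1; p₀² − 28·q₀² = 25 − 28 = -3.
  k = 1: m = 5, d = 3, a = ⌊(5 + 5)/3⌋ = 3; p/q = (3·5 + 1)/(3·1 + 0) = 16/3; p² − 28·q² = 256 − 252 = 4.
  k = 2: m = 4, d = 4, a = ⌊(5 + 4)/4⌋ = 2; p/q = (2·16 + 5)/(2·3 + 1) = 37/7; p² − 28·q² = 1369 − 1372 = -3.
  k = 3: m = 4, d = 3, a = ⌊(5 + 4)/3⌋ = 3; p/q = (3·37 + 16)/(3·7 + 3) = 127/24; p² − 28·q² = 16129 − 16128 = 1.
  The first convergent with p² − 28·q² = 1 gives the fundamental solution (x₁, y₁) = (127, 24).
Step 2: Apply the recurrence (x_{n+1}, y_{n+1}) = (x₁x_n + 28y₁y_n, x₁y_n + y₁x_n) repeatedly.
  From (x_1, y_1) = (127, 24): x_2 = 127·127 + 28·24·24 = 32257; y_2 = 127·24 + 24·127 = 6096.
  From (x_2, y_2) = (32257, 6096): x_3 = 127·32257 + 28·24·6096 = 8193151; y_3 = 127·6096 + 24·32257 = 1548360.
Step 3: Verify x_3² - 28·y_3² = 67127723308801 - 67127723308800 = 1 (should be 1). ✓

(x_1, y_1) = (127, 24); (x_3, y_3) = (8193151, 1548360).


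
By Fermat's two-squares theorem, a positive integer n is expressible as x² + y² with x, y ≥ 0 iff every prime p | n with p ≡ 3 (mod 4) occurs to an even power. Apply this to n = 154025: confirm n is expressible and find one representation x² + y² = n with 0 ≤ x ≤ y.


Step 1: Factor n = 154025 = 5^2 · 61 · 101.
Step 2: Check the mod-4 condition on each prime factor: 5 ≡ 1 (mod 4), exponent 2; 61 ≡ 1 (mod 4), exponent 1; 101 ≡ 1 (mod 4), exponent 1.
All primes ≡ 3 (mod 4) appear to even exponent (or don't appear), so by the two-squares theorem n IS expressible as a sum of two squares.
Step 3: Build a representation. Group n = k² · m with k = 5 and m = 61 · 101 = 6161 (a product of primes ≡ 1 (mod 4)); a representation of m scales to one of n via (k·x)² + (k·y)² = k²(x² + y²). Each prime p ≡ 1 (mod 4) is itself a sum of two squares; find a² by testing p − a² for a perfect square:
  61: 61 − 1² = 60, 61 − 2² = 57, 61 − 3² = 52, 61 − 4² = 45, 61 − 5² = 36 = 6² ⇒ 61 = 5² + 6².
  101: 101 − 1² = 100 = 10² ⇒ 101 = 1² + 10².
  Combine using the Brahmagupta–Fibonacci identity (a² + b²)(c² + d²) = (ac − bd)² + (ad + bc)² = (ac + bd)² + (ad − bc)²:
  61 · 101 = 6161: from (5² + 6²)(1² + 10²), take (5·1 − 6·10, 5·10 + 6·1) = (5 − 60, 50 + 6) = (-55, 56); dropping signs (only squares matter) gives (55, 56); check 55² + 56² = 3025 + 3136 = 6161 ✓.
  Scale by k = 5: (5·55, 5·56) = (275, 280).
Step 4: Order so x ≤ y and verify: 275² + 280² = 75625 + 78400 = 154025 = n. ✓

n = 154025 = 275² + 280² (one valid representation with x ≤ y).


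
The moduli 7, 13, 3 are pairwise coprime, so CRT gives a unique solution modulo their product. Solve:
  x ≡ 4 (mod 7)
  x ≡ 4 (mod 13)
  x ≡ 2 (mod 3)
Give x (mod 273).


Moduli 7, 13, 3 are pairwise coprime; by CRT there is a unique solution modulo M = 7 · 13 · 3 = 273.
Solve pairwise, accumulating the modulus:
  Start with x ≡ 4 (mod 7).
  Combine with x ≡ 4 (mod 13): since gcd(7, 13) = 1, we get a unique residue mod 91.
    Write x = 4 + 7·t and substitute into x ≡ 4 (mod 13): 7·t ≡ 4 − 4 = 0 (mod 13).
    The inverse of 7 mod 13 is 2 (since 7·2 = 14 = 1·13 + 1), so t ≡ 2·0 = 0 ≡ 0 (mod 13).
    Then x = 4 + 7·0 = 4, valid modulo lcm(7, 13) = 91: x ≡ 4 (mod 91).
  Combine with x ≡ 2 (mod 3): since gcd(91, 3) = 1, we get a unique residue mod 273.
    Write x = 4 + 91·t and substitute into x ≡ 2 (mod 3): 91·t ≡ 2 − 4 = -2 (mod 3).
    Reduce coefficients mod 3: 1·t ≡ 1 (mod 3).
    So t ≡ 1 (mod 3).
    Then x = 4 + 91·1 = 95, valid modulo lcm(91, 3) = 273: x ≡ 95 (mod 273).
Verify: 95 mod 7 = 4 ✓, 95 mod 13 = 4 ✓, 95 mod 3 = 2 ✓.

x ≡ 95 (mod 273).


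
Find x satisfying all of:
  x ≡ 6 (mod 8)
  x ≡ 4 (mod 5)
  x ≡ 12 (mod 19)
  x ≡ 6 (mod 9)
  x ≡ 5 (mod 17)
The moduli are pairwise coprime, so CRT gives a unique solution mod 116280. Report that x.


Product of moduli M = 8 · 5 · 19 · 9 · 17 = 116280.
Merge one congruence at a time:
  Start: x ≡ 6 (mod 8).
  Combine with x ≡ 4 (mod 5); new modulus lcm = 40.
    Write x = 6 + 8·t and substitute into x ≡ 4 (mod 5): 8·t ≡ 4 − 6 = -2 (mod 5).
    Reduce coefficients mod 5: 3·t ≡ 3 (mod 5).
    The inverse of 3 mod 5 is 2 (since 3·2 = 6 = 1·5 + 1), so t ≡ 2·3 = 6 ≡ 1 (mod 5).
    Then x = 6 + 8·1 = 14, valid modulo lcm(8, 5) = 40: x ≡ 14 (mod 40).
  Combine with x ≡ 12 (mod 19); new modulus lcm = 760.
    Write x = 14 + 40·t and substitute into x ≡ 12 (mod 19): 40·t ≡ 12 − 14 = -2 (mod 19).
    Reduce coefficients mod 19: 2·t ≡ 17 (mod 19).
    The inverse of 2 mod 19 is 10 (since 2·10 = 20 = 1·19 + 1), so t ≡ 10·17 = 170 ≡ 18 (mod 19).
    Then x = 14 + 40·18 = 734, valid modulo lcm(40, 19) = 760: x ≡ 734 (mod 760).
  Combine with x ≡ 6 (mod 9); new modulus lcm = 6840.
    Write x = 734 + 760·t and substitute into x ≡ 6 (mod 9): 760·t ≡ 6 − 734 = -728 (mod 9).
    Reduce coefficients mod 9: 4·t ≡ 1 (mod 9).
    The inverse of 4 mod 9 is 7 (since 4·7 = 28 = 3·9 + 1), so t ≡ 7·1 = 7 ≡ 7 (mod 9).
    Then x = 734 + 760·7 = 6054, valid modulo lcm(760, 9) = 6840: x ≡ 6054 (mod 6840).
  Combine with x ≡ 5 (mod 17); new modulus lcm = 116280.
    Write x = 6054 + 6840·t and substitute into x ≡ 5 (mod 17): 6840·t ≡ 5 − 6054 = -6049 (mod 17).
    Reduce coefficients mod 17: 6·t ≡ 3 (mod 17).
    The inverse of 6 mod 17 is 3 (since 6·3 = 18 = 1·17 + 1), so t ≡ 3·3 = 9 ≡ 9 (mod 17).
    Then x = 6054 + 6840·9 = 67614, valid modulo lcm(6840, 17) = 116280: x ≡ 67614 (mod 116280).
Verify against each original: 67614 mod 8 = 6, 67614 mod 5 = 4, 67614 mod 19 = 12, 67614 mod 9 = 6, 67614 mod 17 = 5.

x ≡ 67614 (mod 116280).


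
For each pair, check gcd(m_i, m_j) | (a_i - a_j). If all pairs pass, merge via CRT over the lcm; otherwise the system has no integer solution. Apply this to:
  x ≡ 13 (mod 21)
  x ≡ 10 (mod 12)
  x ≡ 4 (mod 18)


Moduli 21, 12, 18 are not pairwise coprime, so CRT works modulo lcm(m_i) when all pairwise compatibility conditions hold.
Pairwise compatibility: gcd(m_i, m_j) must divide a_i - a_j for every pair.
Merge one congruence at a time:
  Start: x ≡ 13 (mod 21).
  Combine with x ≡ 10 (mod 12): gcd(21, 12) = 3; 10 - 13 = -3, which IS divisible by 3, so compatible.
    Write x = 13 + 21·t and substitute into x ≡ 10 (mod 12): 21·t ≡ 10 − 13 = -3 (mod 12).
    Divide the congruence (and modulus) by g = 3: 7·t ≡ -1 (mod 4).
    Reduce coefficients mod 4: 3·t ≡ 3 (mod 4).
    The inverse of 3 mod 4 is 3 (since 3·3 = 9 = 2·4 + 1), so t ≡ 3·3 = 9 ≡ 1 (mod 4).
    Then x = 13 + 21·1 = 34, valid modulo lcm(21, 12) = 84: x ≡ 34 (mod 84).
  Combine with x ≡ 4 (mod 18): gcd(84, 18) = 6; 4 - 34 = -30, which IS divisible by 6, so compatible.
    Write x = 34 + 84·t and substitute into x ≡ 4 (mod 18): 84·t ≡ 4 − 34 = -30 (mod 18).
    Divide the congruence (and modulus) by g = 6: 14·t ≡ -5 (mod 3).
    Reduce coefficients mod 3: 2·t ≡ 1 (mod 3).
    The inverse of 2 mod 3 is 2 (since 2·2 = 4 = 1·3 + 1), so t ≡ 2·1 = 2 ≡ 2 (mod 3).
    Then x = 34 + 84·2 = 202, valid modulo lcm(84, 18) = 252: x ≡ 202 (mod 252).
Verify: 202 mod 21 = 13, 202 mod 12 = 10, 202 mod 18 = 4.

x ≡ 202 (mod 252).


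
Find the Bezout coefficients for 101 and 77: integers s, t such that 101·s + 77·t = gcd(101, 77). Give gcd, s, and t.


Euclidean algorithm on (101, 77) — divide until remainder is 0:
  101 = 1 · 77 + 24
  77 = 3 · 24 + 5
  24 = 4 · 5 + 4
  5 = 1 · 4 + 1
  4 = 4 · 1 + 0
gcd(101, 77) = 1.
Track Bezout coefficients alongside the remainders: start with r₀ = 101 = a·1 + b·0 (s = 1, t = 0) and r₁ = 77 = a·0 + b·1 (s = 0, t = 1); each new remainder r_{k+1} = r_{k-1} − q_k·r_k inherits s_{k+1} = s_{k-1} − q_k·s_k, t_{k+1} = t_{k-1} − q_k·t_k, so r_k = a·s_k + b·t_k at every step:
  q = 1: r = 24, s = 1 − 1·0 = 1, t = 0 − 1·1 = -1  (check: 101·1 + 77·(-1) = 24)
  q = 3: r = 5, s = 0 − 3·1 = -3, t = 1 − 3·(-1) = 4  (check: 101·(-3) + 77·4 = 5)
  q = 4: r = 4, s = 1 − 4·(-3) = 13, t = -1 − 4·4 = -17  (check: 101·13 + 77·(-17) = 4)
  q = 1: r = 1, s = -3 − 1·13 = -16, t = 4 − 1·(-17) = 21  (check: 101·(-16) + 77·21 = 1)
The row with r = 1 (the gcd) gives the Bezout coefficients s = -16, t = 21.
Result: 101 · (-16) + 77 · (21) = 1.

gcd(101, 77) = 1; s = -16, t = 21 (check: 101·(-16) + 77·21 = 1).


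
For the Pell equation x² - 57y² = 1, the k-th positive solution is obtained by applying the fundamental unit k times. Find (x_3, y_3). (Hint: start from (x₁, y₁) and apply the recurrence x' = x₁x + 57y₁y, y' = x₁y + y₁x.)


Step 1: Find the fundamental solution (x₁, y₁) of x² - 57y² = 1.
  Expand √57 as a continued fraction. a₀ = ⌊√57⌋ = 7; iterate m_{k+1} = d_k·a_k − m_k, d_{k+1} = (57 − m_{k+1}²)/d_k, a_{k+1} = ⌊(a₀ + m_{k+1})/d_{k+1}⌋ (starting m₀ = 0, d₀ = 1), with convergents p_k = a_k·p_{k-1} + p_{k-2}, q_k = a_k·q_{k-1} + q_{k-2} (p₋₁ = 1, q₋₁ = 0):
  k = 0: a₀ = 7; p₀/q₀ = 7/1; p₀² − 57·q₀² = 49 − 57 = -8.
  k = 1: m = 7, d = 8, a = ⌊(7 + 7)/8⌋ = 1; p/q = (1·7 + 1)/(1·1 + 0) = 8/1; p² − 57·q² = 64 − 57 = 7.
  k = 2: m = 1, d = 7, a = ⌊(7 + 1)/7⌋ = 1; p/q = (1·8 + 7)/(1·1 + 1) = 15/2; p² − 57·q² = 225 − 228 = -3.
  k = 3: m = 6, d = 3, a = ⌊(7 + 6)/3⌋ = 4; p/q = (4·15 + 8)/(4·2 + 1) = 68/9; p² − 57·q² = 4624 − 4617 = 7.
  k = 4: m = 6, d = 7, a = ⌊(7 + 6)/7⌋ = 1; p/q = (1·68 + 15)/(1·9 + 2) = 83/11; p² − 57·q² = 6889 − 6897 = -8.
  k = 5: m = 1, d = 8, a = ⌊(7 + 1)/8⌋ = 1; p/q = (1·83 + 68)/(1·11 + 9) = 151/20; p² − 57·q² = 22801 − 22800 = 1.
  The first convergent with p² − 57·q² = 1 gives the fundamental solution (x₁, y₁) = (151, 20).
Step 2: Apply the recurrence (x_{n+1}, y_{n+1}) = (x₁x_n + 57y₁y_n, x₁y_n + y₁x_n) repeatedly.
  From (x_1, y_1) = (151, 20): x_2 = 151·151 + 57·20·20 = 45601; y_2 = 151·20 + 20·151 = 6040.
  From (x_2, y_2) = (45601, 6040): x_3 = 151·45601 + 57·20·6040 = 13771351; y_3 = 151·6040 + 20·45601 = 1824060.
Step 3: Verify x_3² - 57·y_3² = 189650108365201 - 189650108365200 = 1 (should be 1). ✓

(x_1, y_1) = (151, 20); (x_3, y_3) = (13771351, 1824060).


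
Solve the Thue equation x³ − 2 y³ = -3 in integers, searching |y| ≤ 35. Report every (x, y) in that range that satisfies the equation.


The equation is x³ - 2y³ = -3. For fixed y, x³ = 2·y³ − 3, so a solution requires the RHS to be a perfect cube.
Strategy: iterate y from -35 to 35, compute RHS = 2·y³ − 3, and check whether it is a (positive or negative) perfect cube.
Check small values of y:
  y = 0: RHS = -3 is not a perfect cube.
  y = 1: RHS = -1 = (-1)³ ⇒ x = -1 works.
  y = -1: RHS = -5 is not a perfect cube.
  y = 2: RHS = 13 is not a perfect cube.
  y = -2: RHS = -19 is not a perfect cube.
  y = 3: RHS = 51 is not a perfect cube.
  y = -3: RHS = -57 is not a perfect cube.
Continuing, at y = 4: RHS = 125 = (5)³ ⇒ x = 5 works.
Searching the remaining y in |y| ≤ 35 finds no further solutions.
Collected solutions: (-1, 1), (5, 4).

Solutions (with |y| ≤ 35): (-1, 1), (5, 4).


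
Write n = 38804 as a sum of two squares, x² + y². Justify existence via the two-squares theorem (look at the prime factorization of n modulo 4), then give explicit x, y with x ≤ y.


Step 1: Factor n = 38804 = 2^2 · 89 · 109.
Step 2: Check the mod-4 condition on each prime factor: 2 = 2 (special); 89 ≡ 1 (mod 4), exponent 1; 109 ≡ 1 (mod 4), exponent 1.
All primes ≡ 3 (mod 4) appear to even exponent (or don't appear), so by the two-squares theorem n IS expressible as a sum of two squares.
Step 3: Build a representation. Group n = k² · m with k = 2 and m = 89 · 109 = 9701 (a product of primes ≡ 1 (mod 4)); a representation of m scales to one of n via (k·x)² + (k·y)² = k²(x² + y²). Each prime p ≡ 1 (mod 4) is itself a sum of two squares; find a² by testing p − a² for a perfect square:
  89: 89 − 1² = 88, 89 − 2² = 85, 89 − 3² = 80, 89 − 4² = 73, 89 − 5² = 64 = 8² ⇒ 89 = 5² + 8².
  109: 109 − 1² = 108, 109 − 2² = 105, 109 − 3² = 100 = 10² ⇒ 109 = 3² + 10².
  Combine using the Brahmagupta–Fibonacci identity (a² + b²)(c² + d²) = (ac − bd)² + (ad + bc)² = (ac + bd)² + (ad − bc)²:
  89 · 109 = 9701: from (5² + 8²)(3² + 10²), take (5·3 − 8·10, 5·10 + 8·3) = (15 − 80, 50 + 24) = (-65, 74); dropping signs (only squares matter) gives (65, 74); check 65² + 74² = 4225 + 5476 = 9701 ✓.
  Scale by k = 2: (2·65, 2·74) = (130, 148).
Step 4: Order so x ≤ y and verify: 130² + 148² = 16900 + 21904 = 38804 = n. ✓

n = 38804 = 130² + 148² (one valid representation with x ≤ y).


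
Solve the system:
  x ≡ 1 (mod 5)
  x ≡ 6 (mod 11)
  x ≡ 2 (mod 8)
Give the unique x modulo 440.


Moduli 5, 11, 8 are pairwise coprime; by CRT there is a unique solution modulo M = 5 · 11 · 8 = 440.
Solve pairwise, accumulating the modulus:
  Start with x ≡ 1 (mod 5).
  Combine with x ≡ 6 (mod 11): since gcd(5, 11) = 1, we get a unique residue mod 55.
    Write x = 1 + 5·t and substitute into x ≡ 6 (mod 11): 5·t ≡ 6 − 1 = 5 (mod 11).
    The inverse of 5 mod 11 is 9 (since 5·9 = 45 = 4·11 + 1), so t ≡ 9·5 = 45 ≡ 1 (mod 11).
    Then x = 1 + 5·1 = 6, valid modulo lcm(5, 11) = 55: x ≡ 6 (mod 55).
  Combine with x ≡ 2 (mod 8): since gcd(55, 8) = 1, we get a unique residue mod 440.
    Write x = 6 + 55·t and substitute into x ≡ 2 (mod 8): 55·t ≡ 2 − 6 = -4 (mod 8).
    Reduce coefficients mod 8: 7·t ≡ 4 (mod 8).
    The inverse of 7 mod 8 is 7 (since 7·7 = 49 = 6·8 + 1), so t ≡ 7·4 = 28 ≡ 4 (mod 8).
    Then x = 6 + 55·4 = 226, valid modulo lcm(55, 8) = 440: x ≡ 226 (mod 440).
Verify: 226 mod 5 = 1 ✓, 226 mod 11 = 6 ✓, 226 mod 8 = 2 ✓.

x ≡ 226 (mod 440).


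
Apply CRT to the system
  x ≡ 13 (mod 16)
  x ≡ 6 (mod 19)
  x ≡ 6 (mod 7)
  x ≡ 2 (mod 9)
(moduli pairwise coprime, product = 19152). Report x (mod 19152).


Product of moduli M = 16 · 19 · 7 · 9 = 19152.
Merge one congruence at a time:
  Start: x ≡ 13 (mod 16).
  Combine with x ≡ 6 (mod 19); new modulus lcm = 304.
    Write x = 13 + 16·t and substitute into x ≡ 6 (mod 19): 16·t ≡ 6 − 13 = -7 (mod 19).
    Reduce coefficients mod 19: 16·t ≡ 12 (mod 19).
    The inverse of 16 mod 19 is 6 (since 16·6 = 96 = 5·19 + 1), so t ≡ 6·12 = 72 ≡ 15 (mod 19).
    Then x = 13 + 16·15 = 253, valid modulo lcm(16, 19) = 304: x ≡ 253 (mod 304).
  Combine with x ≡ 6 (mod 7); new modulus lcm = 2128.
    Write x = 253 + 304·t and substitute into x ≡ 6 (mod 7): 304·t ≡ 6 − 253 = -247 (mod 7).
    Reduce coefficients mod 7: 3·t ≡ 5 (mod 7).
    The inverse of 3 mod 7 is 5 (since 3·5 = 15 = 2·7 + 1), so t ≡ 5·5 = 25 ≡ 4 (mod 7).
    Then x = 253 + 304·4 = 1469, valid modulo lcm(304, 7) = 2128: x ≡ 1469 (mod 2128).
  Combine with x ≡ 2 (mod 9); new modulus lcm = 19152.
    Write x = 1469 + 2128·t and substitute into x ≡ 2 (mod 9): 2128·t ≡ 2 − 1469 = -1467 (mod 9).
    Reduce coefficients mod 9: 4·t ≡ 0 (mod 9).
    The inverse of 4 mod 9 is 7 (since 4·7 = 28 = 3·9 + 1), so t ≡ 7·0 = 0 ≡ 0 (mod 9).
    Then x = 1469 + 2128·0 = 1469, valid modulo lcm(2128, 9) = 19152: x ≡ 1469 (mod 19152).
Verify against each original: 1469 mod 16 = 13, 1469 mod 19 = 6, 1469 mod 7 = 6, 1469 mod 9 = 2.

x ≡ 1469 (mod 19152).


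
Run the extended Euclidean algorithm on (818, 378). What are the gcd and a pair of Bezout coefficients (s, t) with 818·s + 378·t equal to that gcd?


Euclidean algorithm on (818, 378) — divide until remainder is 0:
  818 = 2 · 378 + 62
  378 = 6 · 62 + 6
  62 = 10 · 6 + 2
  6 = 3 · 2 + 0
gcd(818, 378) = 2.
Track Bezout coefficients alongside the remainders: start with r₀ = 818 = a·1 + b·0 (s = 1, t = 0) and r₁ = 378 = a·0 + b·1 (s = 0, t = 1); each new remainder r_{k+1} = r_{k-1} − q_k·r_k inherits s_{k+1} = s_{k-1} − q_k·s_k, t_{k+1} = t_{k-1} − q_k·t_k, so r_k = a·s_k + b·t_k at every step:
  q = 2: r = 62, s = 1 − 2·0 = 1, t = 0 − 2·1 = -2  (check: 818·1 + 378·(-2) = 62)
  q = 6: r = 6, s = 0 − 6·1 = -6, t = 1 − 6·(-2) = 13  (check: 818·(-6) + 378·13 = 6)
  q = 10: r = 2, s = 1 − 10·(-6) = 61, t = -2 − 10·13 = -132  (check: 818·61 + 378·(-132) = 2)
The row with r = 2 (the gcd) gives the Bezout coefficients s = 61, t = -132.
Result: 818 · (61) + 378 · (-132) = 2.

gcd(818, 378) = 2; s = 61, t = -132 (check: 818·61 + 378·(-132) = 2).


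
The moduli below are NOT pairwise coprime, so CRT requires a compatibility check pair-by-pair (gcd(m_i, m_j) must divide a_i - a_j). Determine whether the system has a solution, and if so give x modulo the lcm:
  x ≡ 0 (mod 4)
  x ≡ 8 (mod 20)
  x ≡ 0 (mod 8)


Moduli 4, 20, 8 are not pairwise coprime, so CRT works modulo lcm(m_i) when all pairwise compatibility conditions hold.
Pairwise compatibility: gcd(m_i, m_j) must divide a_i - a_j for every pair.
Merge one congruence at a time:
  Start: x ≡ 0 (mod 4).
  Combine with x ≡ 8 (mod 20): gcd(4, 20) = 4; 8 - 0 = 8, which IS divisible by 4, so compatible.
    Write x = 0 + 4·t and substitute into x ≡ 8 (mod 20): 4·t ≡ 8 − 0 = 8 (mod 20).
    Divide the congruence (and modulus) by g = 4: 1·t ≡ 2 (mod 5).
    So t ≡ 2 (mod 5).
    Then x = 0 + 4·2 = 8, valid modulo lcm(4, 20) = 20: x ≡ 8 (mod 20).
  Combine with x ≡ 0 (mod 8): gcd(20, 8) = 4; 0 - 8 = -8, which IS divisible by 4, so compatible.
    Write x = 8 + 20·t and substitute into x ≡ 0 (mod 8): 20·t ≡ 0 − 8 = -8 (mod 8).
    Divide the congruence (and modulus) by g = 4: 5·t ≡ -2 (mod 2).
    Reduce coefficients mod 2: 1·t ≡ 0 (mod 2).
    So t ≡ 0 (mod 2).
    Then x = 8 + 20·0 = 8, valid modulo lcm(20, 8) = 40: x ≡ 8 (mod 40).
Verify: 8 mod 4 = 0, 8 mod 20 = 8, 8 mod 8 = 0.

x ≡ 8 (mod 40).


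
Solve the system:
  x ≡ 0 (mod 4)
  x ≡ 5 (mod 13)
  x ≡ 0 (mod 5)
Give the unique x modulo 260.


Moduli 4, 13, 5 are pairwise coprime; by CRT there is a unique solution modulo M = 4 · 13 · 5 = 260.
Solve pairwise, accumulating the modulus:
  Start with x ≡ 0 (mod 4).
  Combine with x ≡ 5 (mod 13): since gcd(4, 13) = 1, we get a unique residue mod 52.
    Write x = 0 + 4·t and substitute into x ≡ 5 (mod 13): 4·t ≡ 5 − 0 = 5 (mod 13).
    The inverse of 4 mod 13 is 10 (since 4·10 = 40 = 3·13 + 1), so t ≡ 10·5 = 50 ≡ 11 (mod 13).
    Then x = 0 + 4·11 = 44, valid modulo lcm(4, 13) = 52: x ≡ 44 (mod 52).
  Combine with x ≡ 0 (mod 5): since gcd(52, 5) = 1, we get a unique residue mod 260.
    Write x = 44 + 52·t and substitute into x ≡ 0 (mod 5): 52·t ≡ 0 − 44 = -44 (mod 5).
    Reduce coefficients mod 5: 2·t ≡ 1 (mod 5).
    The inverse of 2 mod 5 is 3 (since 2·3 = 6 = 1·5 + 1), so t ≡ 3·1 = 3 ≡ 3 (mod 5).
    Then x = 44 + 52·3 = 200, valid modulo lcm(52, 5) = 260: x ≡ 200 (mod 260).
Verify: 200 mod 4 = 0 ✓, 200 mod 13 = 5 ✓, 200 mod 5 = 0 ✓.

x ≡ 200 (mod 260).


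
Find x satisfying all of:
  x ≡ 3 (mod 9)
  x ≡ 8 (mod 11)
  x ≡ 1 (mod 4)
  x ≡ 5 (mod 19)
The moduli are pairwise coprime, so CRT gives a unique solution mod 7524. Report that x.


Product of moduli M = 9 · 11 · 4 · 19 = 7524.
Merge one congruence at a time:
  Start: x ≡ 3 (mod 9).
  Combine with x ≡ 8 (mod 11); new modulus lcm = 99.
    Write x = 3 + 9·t and substitute into x ≡ 8 (mod 11): 9·t ≡ 8 − 3 = 5 (mod 11).
    The inverse of 9 mod 11 is 5 (since 9·5 = 45 = 4·11 + 1), so t ≡ 5·5 = 25 ≡ 3 (mod 11).
    Then x = 3 + 9·3 = 30, valid modulo lcm(9, 11) = 99: x ≡ 30 (mod 99).
  Combine with x ≡ 1 (mod 4); new modulus lcm = 396.
    Write x = 30 + 99·t and substitute into x ≡ 1 (mod 4): 99·t ≡ 1 − 30 = -29 (mod 4).
    Reduce coefficients mod 4: 3·t ≡ 3 (mod 4).
    The inverse of 3 mod 4 is 3 (since 3·3 = 9 = 2·4 + 1), so t ≡ 3·3 = 9 ≡ 1 (mod 4).
    Then x = 30 + 99·1 = 129, valid modulo lcm(99, 4) = 396: x ≡ 129 (mod 396).
  Combine with x ≡ 5 (mod 19); new modulus lcm = 7524.
    Write x = 129 + 396·t and substitute into x ≡ 5 (mod 19): 396·t ≡ 5 − 129 = -124 (mod 19).
    Reduce coefficients mod 19: 16·t ≡ 9 (mod 19).
    The inverse of 16 mod 19 is 6 (since 16·6 = 96 = 5·19 + 1), so t ≡ 6·9 = 54 ≡ 16 (mod 19).
    Then x = 129 + 396·16 = 6465, valid modulo lcm(396, 19) = 7524: x ≡ 6465 (mod 7524).
Verify against each original: 6465 mod 9 = 3, 6465 mod 11 = 8, 6465 mod 4 = 1, 6465 mod 19 = 5.

x ≡ 6465 (mod 7524).


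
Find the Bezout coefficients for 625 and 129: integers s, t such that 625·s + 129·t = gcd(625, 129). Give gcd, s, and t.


Euclidean algorithm on (625, 129) — divide until remainder is 0:
  625 = 4 · 129 + 109
  129 = 1 · 109 + 20
  109 = 5 · 20 + 9
  20 = 2 · 9 + 2
  9 = 4 · 2 + 1
  2 = 2 · 1 + 0
gcd(625, 129) = 1.
Track Bezout coefficients alongside the remainders: start with r₀ = 625 = a·1 + b·0 (s = 1, t = 0) and r₁ = 129 = a·0 + b·1 (s = 0, t = 1); each new remainder r_{k+1} = r_{k-1} − q_k·r_k inherits s_{k+1} = s_{k-1} − q_k·s_k, t_{k+1} = t_{k-1} − q_k·t_k, so r_k = a·s_k + b·t_k at every step:
  q = 4: r = 109, s = 1 − 4·0 = 1, t = 0 − 4·1 = -4  (check: 625·1 + 129·(-4) = 109)
  q = 1: r = 20, s = 0 − 1·1 = -1, t = 1 − 1·(-4) = 5  (check: 625·(-1) + 129·5 = 20)
  q = 5: r = 9, s = 1 − 5·(-1) = 6, t = -4 − 5·5 = -29  (check: 625·6 + 129·(-29) = 9)
  q = 2: r = 2, s = -1 − 2·6 = -13, t = 5 − 2·(-29) = 63  (check: 625·(-13) + 129·63 = 2)
  q = 4: r = 1, s = 6 − 4·(-13) = 58, t = -29 − 4·63 = -281  (check: 625·58 + 129·(-281) = 1)
The row with r = 1 (the gcd) gives the Bezout coefficients s = 58, t = -281.
Result: 625 · (58) + 129 · (-281) = 1.

gcd(625, 129) = 1; s = 58, t = -281 (check: 625·58 + 129·(-281) = 1).


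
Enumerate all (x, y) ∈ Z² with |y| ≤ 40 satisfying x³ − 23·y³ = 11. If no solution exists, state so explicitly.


The equation is x³ - 23y³ = 11. For fixed y, x³ = 23·y³ + 11, so a solution requires the RHS to be a perfect cube.
Strategy: iterate y from -40 to 40, compute RHS = 23·y³ + 11, and check whether it is a (positive or negative) perfect cube.
Check small values of y:
  y = 0: RHS = 11 is not a perfect cube.
  y = 1: RHS = 34 is not a perfect cube.
  y = -1: RHS = -12 is not a perfect cube.
  y = 2: RHS = 195 is not a perfect cube.
  y = -2: RHS = -173 is not a perfect cube.
  y = 3: RHS = 632 is not a perfect cube.
  y = -3: RHS = -610 is not a perfect cube.
Continuing the search up to |y| = 40 finds no solutions either.
No (x, y) in the scanned range satisfies the equation.

No integer solutions with |y| ≤ 40.


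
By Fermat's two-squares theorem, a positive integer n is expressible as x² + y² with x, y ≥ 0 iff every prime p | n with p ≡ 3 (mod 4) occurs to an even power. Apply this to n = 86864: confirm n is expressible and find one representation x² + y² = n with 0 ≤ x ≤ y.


Step 1: Factor n = 86864 = 2^4 · 61 · 89.
Step 2: Check the mod-4 condition on each prime factor: 2 = 2 (special); 61 ≡ 1 (mod 4), exponent 1; 89 ≡ 1 (mod 4), exponent 1.
All primes ≡ 3 (mod 4) appear to even exponent (or don't appear), so by the two-squares theorem n IS expressible as a sum of two squares.
Step 3: Build a representation. Group n = k² · m with k = 4 and m = 61 · 89 = 5429 (a product of primes ≡ 1 (mod 4)); a representation of m scales to one of n via (k·x)² + (k·y)² = k²(x² + y²). Each prime p ≡ 1 (mod 4) is itself a sum of two squares; find a² by testing p − a² for a perfect square:
  61: 61 − 1² = 60, 61 − 2² = 57, 61 − 3² = 52, 61 − 4² = 45, 61 − 5² = 36 = 6² ⇒ 61 = 5² + 6².
  89: 89 − 1² = 88, 89 − 2² = 85, 89 − 3² = 80, 89 − 4² = 73, 89 − 5² = 64 = 8² ⇒ 89 = 5² + 8².
  Combine using the Brahmagupta–Fibonacci identity (a² + b²)(c² + d²) = (ac − bd)² + (ad + bc)² = (ac + bd)² + (ad − bc)²:
  61 · 89 = 5429: from (5² + 6²)(5² + 8²), take (5·5 − 6·8, 5·8 + 6·5) = (25 − 48, 40 + 30) = (-23, 70); dropping signs (only squares matter) gives (23, 70); check 23² + 70² = 529 + 4900 = 5429 ✓.
  Scale by k = 4: (4·23, 4·70) = (92, 280).
Step 4: Order so x ≤ y and verify: 92² + 280² = 8464 + 78400 = 86864 = n. ✓

n = 86864 = 92² + 280² (one valid representation with x ≤ y).
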